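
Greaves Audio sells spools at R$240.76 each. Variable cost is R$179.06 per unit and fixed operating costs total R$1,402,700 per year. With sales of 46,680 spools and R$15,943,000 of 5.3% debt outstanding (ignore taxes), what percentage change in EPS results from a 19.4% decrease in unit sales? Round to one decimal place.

Total contribution margin = 46,680 × R$61.70 = R$2,880,156.00.
Operating income = contribution − fixed costs = R$2,880,156.00 − R$1,402,700 = R$1,477,456.00.
After interest of R$844,979.00, pre-tax earnings = R$632,477.00.
DCL = total CM / (EBIT − I) = R$2,880,156.00 / R$632,477.00 = 4.5538.
EPS therefore changes by 4.5538 × (-19.4%) = -88.3%.

-88.3%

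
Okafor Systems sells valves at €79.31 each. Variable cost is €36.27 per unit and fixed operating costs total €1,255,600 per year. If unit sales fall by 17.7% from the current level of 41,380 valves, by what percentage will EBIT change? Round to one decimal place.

Total contribution margin = 41,380 × €43.04 = €1,780,995.20.
EBIT = €1,780,995.20 − €1,255,600 = €525,395.20.
Degree of operating leverage = €1,780,995.20 / €525,395.20 = 3.3898.
%ΔEBIT = DOL × %ΔSales = 3.3898 × -17.7% = -60.0%.

-60.0%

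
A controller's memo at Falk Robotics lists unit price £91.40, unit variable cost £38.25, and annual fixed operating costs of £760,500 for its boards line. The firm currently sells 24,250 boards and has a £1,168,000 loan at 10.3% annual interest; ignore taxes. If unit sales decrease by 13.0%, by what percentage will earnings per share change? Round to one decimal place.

-41.1%

Contribution at this volume is 24,250 × £53.15 = £1,288,887.50.
Subtracting fixed costs: EBIT = £1,288,887.50 − £760,500 = £528,387.50.
Interest = £120,304.00, so EBIT − I = £408,083.50.
DCL = total CM / (EBIT − I) = £1,288,887.50 / £408,083.50 = 3.1584.
%ΔEPS = DCL × %ΔSales = 3.1584 × -13.0% = -41.1%.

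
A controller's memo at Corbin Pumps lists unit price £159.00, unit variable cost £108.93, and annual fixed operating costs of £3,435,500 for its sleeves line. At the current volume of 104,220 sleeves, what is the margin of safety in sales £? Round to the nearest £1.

£5,661,363

Contribution margin per unit = £159.00 − £108.93 = £50.07. Break-even units = £3,435,500 ÷ £50.07 = 68,613.94; break-even revenue = 68,613.94 × £159.00 = £10,909,616.54.
Actual sales revenue = 104,220 × £159.00 = £16,570,980.00.
Margin of safety = £16,570,980.00 − £10,909,616.54 = £5,661,363.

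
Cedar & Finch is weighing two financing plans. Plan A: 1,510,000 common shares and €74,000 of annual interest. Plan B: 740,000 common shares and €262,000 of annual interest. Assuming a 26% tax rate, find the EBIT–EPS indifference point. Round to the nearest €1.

€442,675

Set EPS_A = EPS_B: (EBIT − €74,000)(1 − 0.26) ÷ 1,510,000 = (EBIT − €262,000)(1 − 0.26) ÷ 740,000.
The (1 − t) factor cancels: (EBIT − 74,000) × 740,000 = (EBIT − 262,000) × 1,510,000.
EBIT × (1,510,000 − 740,000) = 262,000 × 1,510,000 − 74,000 × 740,000 = 340,860,000,000, so EBIT = 340,860,000,000 ÷ 770,000 = 442,675.32.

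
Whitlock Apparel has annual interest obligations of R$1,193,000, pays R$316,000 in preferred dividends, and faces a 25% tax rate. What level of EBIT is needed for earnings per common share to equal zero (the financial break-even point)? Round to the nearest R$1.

R$1,614,333

Preferred dividends are paid after tax, so their pre-tax equivalent is R$316,000 ÷ (1 − 0.25) = R$421,333.33.
EPS = 0 when EBIT covers interest plus the pre-tax preferred burden: R$1,193,000 + R$421,333.33 = R$1,614,333.33.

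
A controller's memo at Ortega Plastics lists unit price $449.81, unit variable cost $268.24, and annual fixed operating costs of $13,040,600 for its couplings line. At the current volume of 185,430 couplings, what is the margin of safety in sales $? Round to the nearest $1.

$51,102,313

Contribution margin per unit = $449.81 − $268.24 = $181.57. Break-even units = $13,040,600 ÷ $181.57 = 71,821.34; break-even revenue = 71,821.34 × $449.81 = $32,305,955.20.
Actual sales revenue = 185,430 × $449.81 = $83,408,268.30.
Margin of safety = $83,408,268.30 − $32,305,955.20 = $51,102,313.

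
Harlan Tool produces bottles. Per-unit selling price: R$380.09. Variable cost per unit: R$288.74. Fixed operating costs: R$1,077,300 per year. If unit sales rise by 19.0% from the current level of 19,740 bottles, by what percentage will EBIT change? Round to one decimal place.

At 19,740 units, contribution = 19,740 × R$91.35 = R$1,803,249.00.
Subtracting fixed costs: EBIT = R$1,803,249.00 − R$1,077,300 = R$725,949.00.
So DOL = total CM / EBIT = R$1,803,249.00 / R$725,949.00 = 2.4840.
So EBIT moves 2.4840 × (+19.0%) = +47.2%.

+47.2%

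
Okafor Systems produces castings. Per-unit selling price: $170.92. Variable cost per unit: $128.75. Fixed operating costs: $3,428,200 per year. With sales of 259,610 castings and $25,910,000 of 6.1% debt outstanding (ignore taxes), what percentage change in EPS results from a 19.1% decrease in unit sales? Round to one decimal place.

-35.2%

Total contribution margin = 259,610 × $42.17 = $10,947,753.70.
Subtracting fixed costs: EBIT = $10,947,753.70 − $3,428,200 = $7,519,553.70.
After interest of $1,580,510.00, pre-tax earnings = $5,939,043.70.
DCL = total CM / (EBIT − I) = $10,947,753.70 / $5,939,043.70 = 1.8434.
%ΔEPS = DCL × %ΔSales = 1.8434 × -19.1% = -35.2%.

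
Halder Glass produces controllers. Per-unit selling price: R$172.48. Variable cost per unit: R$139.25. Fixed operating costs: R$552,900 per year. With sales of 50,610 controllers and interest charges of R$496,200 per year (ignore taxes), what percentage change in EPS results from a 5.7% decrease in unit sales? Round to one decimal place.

At 50,610 units, contribution = 50,610 × R$33.23 = R$1,681,770.30.
EBIT = R$1,681,770.30 − R$552,900 = R$1,128,870.30.
Interest = R$496,200.00, so EBIT − I = R$632,670.30.
Degree of combined leverage = contribution ÷ (EBIT − I) = R$1,681,770.30 ÷ R$632,670.30 = 2.6582.
EPS therefore changes by 2.6582 × (-5.7%) = -15.2%.

-15.2%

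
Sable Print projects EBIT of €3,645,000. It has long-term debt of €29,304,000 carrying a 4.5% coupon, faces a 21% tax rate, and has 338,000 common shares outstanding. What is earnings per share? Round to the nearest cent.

Interest = €1,318,680.00, so EBT = €3,645,000 − €1,318,680.00 = €2,326,320.00.
Net income = €2,326,320.00 × (1 − 0.21) = €1,837,792.80.
EPS = €1,837,792.80 ÷ 338,000 = €5.44.

€5.44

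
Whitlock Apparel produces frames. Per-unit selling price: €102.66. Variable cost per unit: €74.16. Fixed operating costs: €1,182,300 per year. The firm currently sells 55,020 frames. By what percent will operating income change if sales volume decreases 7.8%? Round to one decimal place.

Total contribution margin = 55,020 × €28.50 = €1,568,070.00.
Operating income = contribution − fixed costs = €1,568,070.00 − €1,182,300 = €385,770.00.
DOL = contribution ÷ EBIT = €1,568,070.00 ÷ €385,770.00 = 4.0648.
Operating income changes by 4.0648 × -7.8% = -31.7%.

-31.7%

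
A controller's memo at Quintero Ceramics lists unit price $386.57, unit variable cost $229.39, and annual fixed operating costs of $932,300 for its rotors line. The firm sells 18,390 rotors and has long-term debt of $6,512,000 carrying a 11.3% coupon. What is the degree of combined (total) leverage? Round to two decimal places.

At 18,390 units, contribution = 18,390 × $157.18 = $2,890,540.20.
Subtracting fixed costs: EBIT = $2,890,540.20 − $932,300 = $1,958,240.20. Interest = $735,856.00.
DOL = $2,890,540.20 ÷ $1,958,240.20 = 1.4761; DFL = $1,958,240.20 ÷ $1,222,384.20 = 1.6020.
DCL = DOL × DFL = 1.4761 × 1.6020 = 2.3647.

2.36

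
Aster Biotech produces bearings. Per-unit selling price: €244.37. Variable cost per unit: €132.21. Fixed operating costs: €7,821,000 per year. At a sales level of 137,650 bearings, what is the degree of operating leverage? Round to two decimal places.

2.03

Total contribution margin = 137,650 × €112.16 = €15,438,824.00.
Operating income = contribution − fixed costs = €15,438,824.00 − €7,821,000 = €7,617,824.00.
So DOL = total CM / EBIT = €15,438,824.00 / €7,617,824.00 = 2.0267.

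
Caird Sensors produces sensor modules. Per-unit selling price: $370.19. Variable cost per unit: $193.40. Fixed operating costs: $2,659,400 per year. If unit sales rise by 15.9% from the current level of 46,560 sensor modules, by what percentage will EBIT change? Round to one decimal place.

+23.5%

At 46,560 units, contribution = 46,560 × $176.79 = $8,231,342.40.
Operating income = contribution − fixed costs = $8,231,342.40 − $2,659,400 = $5,571,942.40.
So DOL = total CM / EBIT = $8,231,342.40 / $5,571,942.40 = 1.4773.
Operating income changes by 1.4773 × +15.9% = +23.5%.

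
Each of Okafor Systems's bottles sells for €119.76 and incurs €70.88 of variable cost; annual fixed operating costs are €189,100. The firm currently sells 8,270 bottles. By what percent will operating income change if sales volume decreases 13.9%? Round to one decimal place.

At 8,270 units, contribution = 8,270 × €48.88 = €404,237.60.
EBIT = €404,237.60 − €189,100 = €215,137.60.
So DOL = total CM / EBIT = €404,237.60 / €215,137.60 = 1.8790.
Operating income changes by 1.8790 × -13.9% = -26.1%.

-26.1%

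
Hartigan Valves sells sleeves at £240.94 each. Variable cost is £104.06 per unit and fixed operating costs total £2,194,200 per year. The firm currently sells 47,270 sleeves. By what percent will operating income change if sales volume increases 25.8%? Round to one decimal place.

+39.0%

At 47,270 units, contribution = 47,270 × £136.88 = £6,470,317.60.
Operating income = contribution − fixed costs = £6,470,317.60 − £2,194,200 = £4,276,117.60.
DOL = contribution ÷ EBIT = £6,470,317.60 ÷ £4,276,117.60 = 1.5131.
%ΔEBIT = DOL × %ΔSales = 1.5131 × +25.8% = +39.0%.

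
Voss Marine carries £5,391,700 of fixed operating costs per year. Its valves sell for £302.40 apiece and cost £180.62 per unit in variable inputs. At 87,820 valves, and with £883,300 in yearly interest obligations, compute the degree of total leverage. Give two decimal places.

2.42

Contribution at this volume is 87,820 × £121.78 = £10,694,719.60.
EBIT = £10,694,719.60 − £5,391,700 = £5,303,019.60. Interest = £883,300.00.
DOL = £10,694,719.60 ÷ £5,303,019.60 = 2.0167; DFL = £5,303,019.60 ÷ £4,419,719.60 = 1.1999.
Combined leverage = 2.0167 × 1.1999 = 2.4198.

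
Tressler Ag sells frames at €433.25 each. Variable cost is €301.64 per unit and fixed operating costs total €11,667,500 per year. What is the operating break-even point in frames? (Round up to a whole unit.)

88,653 frames

Unit CM = price − variable cost = €433.25 − €301.64 = €131.61.
Break-even volume = fixed costs ÷ CM per unit = €11,667,500 ÷ €131.61 = 88,652.08, so 88,653 frames.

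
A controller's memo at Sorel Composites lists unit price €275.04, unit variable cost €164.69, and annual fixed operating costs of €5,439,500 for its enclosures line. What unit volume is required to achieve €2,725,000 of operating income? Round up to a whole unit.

73,988 enclosures

Each unit contributes €275.04 − €164.69 = €110.35.
Need Q such that Q × €110.35 − €5,439,500 = €2,725,000, i.e. Q = €8,164,500 / €110.35 = 73,987.31 → 73,988.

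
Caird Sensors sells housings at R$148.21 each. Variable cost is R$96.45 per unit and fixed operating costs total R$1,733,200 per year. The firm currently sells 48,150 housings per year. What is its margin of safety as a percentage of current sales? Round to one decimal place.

Contribution margin per unit = R$148.21 − R$96.45 = R$51.76. Break-even units = R$1,733,200 ÷ R$51.76 = 33,485.32; break-even revenue = 33,485.32 × R$148.21 = R$4,962,858.81.
Current sales = 48,150 × R$148.21 = R$7,136,311.50.
Margin of safety = (R$7,136,311.50 − R$4,962,858.81) ÷ R$7,136,311.50 = 30.5%.

30.5%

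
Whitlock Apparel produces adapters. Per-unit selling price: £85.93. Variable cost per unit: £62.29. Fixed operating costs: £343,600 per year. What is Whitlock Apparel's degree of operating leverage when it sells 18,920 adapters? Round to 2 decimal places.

4.31

Contribution at this volume is 18,920 × £23.64 = £447,268.80.
Subtracting fixed costs: EBIT = £447,268.80 − £343,600 = £103,668.80.
Degree of operating leverage = £447,268.80 / £103,668.80 = 4.3144.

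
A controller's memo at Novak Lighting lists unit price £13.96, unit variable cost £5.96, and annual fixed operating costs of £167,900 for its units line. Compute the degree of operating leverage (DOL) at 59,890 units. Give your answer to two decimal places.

1.54

Total contribution margin = 59,890 × £8.00 = £479,120.00.
EBIT = £479,120.00 − £167,900 = £311,220.00.
Degree of operating leverage = £479,120.00 / £311,220.00 = 1.5395.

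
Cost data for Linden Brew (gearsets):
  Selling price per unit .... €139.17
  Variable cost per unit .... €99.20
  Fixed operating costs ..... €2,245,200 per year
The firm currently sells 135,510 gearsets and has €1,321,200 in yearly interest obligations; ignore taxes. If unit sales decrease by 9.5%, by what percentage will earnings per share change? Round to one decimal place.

-27.8%

At 135,510 units, contribution = 135,510 × €39.97 = €5,416,334.70.
Operating income = contribution − fixed costs = €5,416,334.70 − €2,245,200 = €3,171,134.70.
Interest = €1,321,200.00, so EBIT − I = €1,849,934.70.
Degree of combined leverage = contribution ÷ (EBIT − I) = €5,416,334.70 ÷ €1,849,934.70 = 2.9279.
EPS therefore changes by 2.9279 × (-9.5%) = -27.8%.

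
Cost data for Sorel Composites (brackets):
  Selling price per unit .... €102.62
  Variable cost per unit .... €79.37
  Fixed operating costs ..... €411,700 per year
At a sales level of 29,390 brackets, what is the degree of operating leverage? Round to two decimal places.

Total contribution margin = 29,390 × €23.25 = €683,317.50.
EBIT = €683,317.50 − €411,700 = €271,617.50.
Degree of operating leverage = €683,317.50 / €271,617.50 = 2.5157.

2.52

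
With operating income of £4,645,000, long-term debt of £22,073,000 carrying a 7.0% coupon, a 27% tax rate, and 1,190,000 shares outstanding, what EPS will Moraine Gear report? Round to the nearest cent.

£1.90

Pre-tax income = £4,645,000 − £1,545,110.00 = £3,099,890.00.
After tax at 27%: net income = £3,099,890.00 × 0.73 = £2,262,919.70.
EPS = £2,262,919.70 ÷ 1,190,000 = £1.90.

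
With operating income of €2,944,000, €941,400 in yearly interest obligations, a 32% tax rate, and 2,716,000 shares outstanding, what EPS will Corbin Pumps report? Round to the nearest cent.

Interest = €941,400.00, so EBT = €2,944,000 − €941,400.00 = €2,002,600.00.
After tax at 32%: net income = €2,002,600.00 × 0.68 = €1,361,768.00.
EPS = €1,361,768.00 ÷ 2,716,000 = €0.50.

€0.50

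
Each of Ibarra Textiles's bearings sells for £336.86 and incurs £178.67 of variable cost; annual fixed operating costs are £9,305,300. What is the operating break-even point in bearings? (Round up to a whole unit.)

Contribution margin per unit = £336.86 − £178.67 = £158.19.
Break-even volume = fixed costs ÷ CM per unit = £9,305,300 ÷ £158.19 = 58,823.57, so 58,824 bearings.

58,824 bearings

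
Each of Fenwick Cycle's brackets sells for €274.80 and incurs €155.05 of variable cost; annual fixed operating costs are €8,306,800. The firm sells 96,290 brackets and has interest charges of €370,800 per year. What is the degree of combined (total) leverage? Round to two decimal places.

Contribution at this volume is 96,290 × €119.75 = €11,530,727.50.
Operating income = contribution − fixed costs = €11,530,727.50 − €8,306,800 = €3,223,927.50. Interest = €370,800.00.
DOL = €11,530,727.50 ÷ €3,223,927.50 = 3.5766; DFL = €3,223,927.50 ÷ €2,853,127.50 = 1.1300.
DCL = DOL × DFL = 3.5766 × 1.1300 = 4.0416.

4.04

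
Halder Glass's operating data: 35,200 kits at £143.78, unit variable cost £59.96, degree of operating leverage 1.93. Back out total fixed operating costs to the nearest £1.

£1,421,726

Contribution at this volume is 35,200 × £83.82 = £2,950,464.00.
Since DOL = CM ÷ EBIT, EBIT = £2,950,464.00 ÷ 1.93 = £1,528,737.82.
And FC = contribution − EBIT = £2,950,464.00 − £1,528,737.82 = £1,421,726.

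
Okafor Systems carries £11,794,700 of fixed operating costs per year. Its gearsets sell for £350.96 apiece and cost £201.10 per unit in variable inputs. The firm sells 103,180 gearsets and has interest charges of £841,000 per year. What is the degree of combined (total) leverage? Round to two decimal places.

Total contribution margin = 103,180 × £149.86 = £15,462,554.80.
Subtracting fixed costs: EBIT = £15,462,554.80 − £11,794,700 = £3,667,854.80. Interest = £841,000.00.
DOL = £15,462,554.80 ÷ £3,667,854.80 = 4.2157; DFL = £3,667,854.80 ÷ £2,826,854.80 = 1.2975.
Combined leverage = 4.2157 × 1.2975 = 5.4699.

5.47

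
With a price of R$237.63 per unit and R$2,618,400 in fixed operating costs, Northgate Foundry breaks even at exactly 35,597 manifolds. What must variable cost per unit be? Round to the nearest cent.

R$164.07

At break-even, FC = Q × (P − VC), so P − VC = R$2,618,400 ÷ 35,597 = R$73.5568.
Hence VC = price − CM = R$237.63 − R$73.5568 = R$164.07.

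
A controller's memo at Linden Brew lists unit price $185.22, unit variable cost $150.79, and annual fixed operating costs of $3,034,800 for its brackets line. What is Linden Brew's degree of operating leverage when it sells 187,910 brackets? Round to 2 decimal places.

At 187,910 units, contribution = 187,910 × $34.43 = $6,469,741.30.
Subtracting fixed costs: EBIT = $6,469,741.30 − $3,034,800 = $3,434,941.30.
So DOL = total CM / EBIT = $6,469,741.30 / $3,434,941.30 = 1.8835.

1.88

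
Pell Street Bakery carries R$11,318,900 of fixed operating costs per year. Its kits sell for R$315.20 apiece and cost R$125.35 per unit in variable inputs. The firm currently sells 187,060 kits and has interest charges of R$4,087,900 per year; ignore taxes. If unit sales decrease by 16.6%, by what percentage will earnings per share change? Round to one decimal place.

Total contribution margin = 187,060 × R$189.85 = R$35,513,341.00.
Subtracting fixed costs: EBIT = R$35,513,341.00 − R$11,318,900 = R$24,194,441.00.
After interest of R$4,087,900.00, pre-tax earnings = R$20,106,541.00.
Degree of combined leverage = contribution ÷ (EBIT − I) = R$35,513,341.00 ÷ R$20,106,541.00 = 1.7663.
%ΔEPS = DCL × %ΔSales = 1.7663 × -16.6% = -29.3%.

-29.3%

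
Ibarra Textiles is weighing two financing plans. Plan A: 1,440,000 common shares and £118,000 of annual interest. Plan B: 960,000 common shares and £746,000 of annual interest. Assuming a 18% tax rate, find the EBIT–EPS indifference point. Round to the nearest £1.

£2,002,000

At indifference, (EBIT − 118,000)(1 − t)/1,440,000 = (EBIT − 746,000)(1 − t)/960,000.
Cancelling (1 − t) and cross-multiplying: 960,000·(EBIT − 118,000) = 1,440,000·(EBIT − 746,000).
EBIT × (1,440,000 − 960,000) = 746,000 × 1,440,000 − 118,000 × 960,000 = 960,960,000,000, so EBIT = 960,960,000,000 ÷ 480,000 = 2,002,000.00.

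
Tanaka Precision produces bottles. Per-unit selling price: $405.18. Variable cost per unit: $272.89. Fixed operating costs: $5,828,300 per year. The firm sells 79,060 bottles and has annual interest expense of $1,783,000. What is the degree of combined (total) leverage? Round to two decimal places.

3.67

At 79,060 units, contribution = 79,060 × $132.29 = $10,458,847.40.
Subtracting fixed costs: EBIT = $10,458,847.40 − $5,828,300 = $4,630,547.40. Interest = $1,783,000.00, so EBIT − I = $2,847,547.40.
DCL = contribution ÷ (EBIT − I) = $10,458,847.40 ÷ $2,847,547.40 = 3.6729.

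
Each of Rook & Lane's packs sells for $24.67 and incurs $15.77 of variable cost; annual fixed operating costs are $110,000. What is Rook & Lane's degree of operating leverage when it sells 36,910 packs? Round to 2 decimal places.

1.50

Contribution at this volume is 36,910 × $8.90 = $328,499.00.
Subtracting fixed costs: EBIT = $328,499.00 − $110,000 = $218,499.00.
So DOL = total CM / EBIT = $328,499.00 / $218,499.00 = 1.5034.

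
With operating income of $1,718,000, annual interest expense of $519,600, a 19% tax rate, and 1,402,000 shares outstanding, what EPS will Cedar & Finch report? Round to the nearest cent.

Pre-tax income = $1,718,000 − $519,600.00 = $1,198,400.00.
After tax at 19%: net income = $1,198,400.00 × 0.81 = $970,704.00.
EPS = $970,704.00 ÷ 1,402,000 = $0.69.

$0.69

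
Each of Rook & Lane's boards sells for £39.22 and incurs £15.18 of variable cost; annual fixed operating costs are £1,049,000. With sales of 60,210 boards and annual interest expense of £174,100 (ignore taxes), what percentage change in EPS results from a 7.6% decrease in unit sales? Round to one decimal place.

-49.0%

At 60,210 units, contribution = 60,210 × £24.04 = £1,447,448.40.
Subtracting fixed costs: EBIT = £1,447,448.40 − £1,049,000 = £398,448.40.
After interest of £174,100.00, pre-tax earnings = £224,348.40.
DCL = total CM / (EBIT − I) = £1,447,448.40 / £224,348.40 = 6.4518.
EPS therefore changes by 6.4518 × (-7.6%) = -49.0%.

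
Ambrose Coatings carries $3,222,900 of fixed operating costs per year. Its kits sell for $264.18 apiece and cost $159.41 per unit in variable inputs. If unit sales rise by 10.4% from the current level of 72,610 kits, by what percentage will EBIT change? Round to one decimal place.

+18.0%

Contribution at this volume is 72,610 × $104.77 = $7,607,349.70.
EBIT = $7,607,349.70 − $3,222,900 = $4,384,449.70.
DOL = contribution ÷ EBIT = $7,607,349.70 ÷ $4,384,449.70 = 1.7351.
%ΔEBIT = DOL × %ΔSales = 1.7351 × +10.4% = +18.0%.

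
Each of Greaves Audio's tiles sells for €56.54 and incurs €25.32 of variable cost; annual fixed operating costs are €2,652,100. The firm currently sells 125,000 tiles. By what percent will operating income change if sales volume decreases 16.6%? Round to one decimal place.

-51.8%

Total contribution margin = 125,000 × €31.22 = €3,902,500.00.
Subtracting fixed costs: EBIT = €3,902,500.00 − €2,652,100 = €1,250,400.00.
Degree of operating leverage = €3,902,500.00 / €1,250,400.00 = 3.1210.
So EBIT moves 3.1210 × (-16.6%) = -51.8%.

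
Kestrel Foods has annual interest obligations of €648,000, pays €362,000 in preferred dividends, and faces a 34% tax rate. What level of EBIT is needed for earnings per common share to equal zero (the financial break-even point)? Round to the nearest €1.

Preferred dividends are paid after tax, so their pre-tax equivalent is €362,000 ÷ (1 − 0.34) = €548,484.85.
EPS = 0 when EBIT covers interest plus the pre-tax preferred burden: €648,000 + €548,484.85 = €1,196,484.85.

€1,196,485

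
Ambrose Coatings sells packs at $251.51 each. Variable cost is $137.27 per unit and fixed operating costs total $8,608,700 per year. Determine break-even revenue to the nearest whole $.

$18,952,855

CM per unit = $251.51 − $137.27 = $114.24; CM ratio = $114.24 / $251.51 = 0.4542.
Break-even revenue = fixed costs × price ÷ CM = $8,608,700 × $251.51 ÷ $114.24 = $18,952,855.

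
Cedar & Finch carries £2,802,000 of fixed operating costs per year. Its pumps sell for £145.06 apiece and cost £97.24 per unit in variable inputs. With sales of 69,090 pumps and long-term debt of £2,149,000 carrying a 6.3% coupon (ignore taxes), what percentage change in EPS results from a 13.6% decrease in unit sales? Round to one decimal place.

-122.6%

Contribution at this volume is 69,090 × £47.82 = £3,303,883.80.
EBIT = £3,303,883.80 − £2,802,000 = £501,883.80.
After interest of £135,387.00, pre-tax earnings = £366,496.80.
DCL = total CM / (EBIT − I) = £3,303,883.80 / £366,496.80 = 9.0148.
EPS therefore changes by 9.0148 × (-13.6%) = -122.6%.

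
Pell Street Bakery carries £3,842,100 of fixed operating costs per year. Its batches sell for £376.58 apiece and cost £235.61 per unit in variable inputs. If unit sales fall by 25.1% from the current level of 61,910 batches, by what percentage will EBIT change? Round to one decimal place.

-44.8%

Contribution at this volume is 61,910 × £140.97 = £8,727,452.70.
EBIT = £8,727,452.70 − £3,842,100 = £4,885,352.70.
DOL = contribution ÷ EBIT = £8,727,452.70 ÷ £4,885,352.70 = 1.7865.
So EBIT moves 1.7865 × (-25.1%) = -44.8%.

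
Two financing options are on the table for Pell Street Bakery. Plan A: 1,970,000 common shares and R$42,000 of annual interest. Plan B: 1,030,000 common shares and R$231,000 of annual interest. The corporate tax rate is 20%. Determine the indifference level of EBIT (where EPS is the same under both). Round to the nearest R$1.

At indifference, (EBIT − 42,000)(1 − t)/1,970,000 = (EBIT − 231,000)(1 − t)/1,030,000.
Cancelling (1 − t) and cross-multiplying: 1,030,000·(EBIT − 42,000) = 1,970,000·(EBIT − 231,000).
EBIT × (1,970,000 − 1,030,000) = 231,000 × 1,970,000 − 42,000 × 1,030,000 = 411,810,000,000, so EBIT = 411,810,000,000 ÷ 940,000 = 438,095.74.

R$438,096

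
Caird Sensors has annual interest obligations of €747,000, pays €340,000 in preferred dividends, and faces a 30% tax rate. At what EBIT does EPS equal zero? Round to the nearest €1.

Preferred dividends are paid after tax, so their pre-tax equivalent is €340,000 ÷ (1 − 0.30) = €485,714.29.
EPS = 0 when EBIT covers interest plus the pre-tax preferred burden: €747,000 + €485,714.29 = €1,232,714.29.

€1,232,714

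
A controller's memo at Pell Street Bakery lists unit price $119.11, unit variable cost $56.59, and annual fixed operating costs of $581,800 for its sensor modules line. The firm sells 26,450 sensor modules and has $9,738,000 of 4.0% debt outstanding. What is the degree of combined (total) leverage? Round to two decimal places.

Contribution at this volume is 26,450 × $62.52 = $1,653,654.00.
Operating income = contribution − fixed costs = $1,653,654.00 − $581,800 = $1,071,854.00. Interest = $389,520.00.
DOL = $1,653,654.00 ÷ $1,071,854.00 = 1.5428; DFL = $1,071,854.00 ÷ $682,334.00 = 1.5709.
Combined leverage = 1.5428 × 1.5709 = 2.4236.

2.42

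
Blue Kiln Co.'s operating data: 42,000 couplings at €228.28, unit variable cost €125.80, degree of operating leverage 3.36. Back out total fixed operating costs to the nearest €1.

€3,023,160

Contribution at this volume is 42,000 × €102.48 = €4,304,160.00.
DOL = contribution / EBIT, so EBIT = €4,304,160.00 / 3.36 = €1,281,000.00.
And FC = contribution − EBIT = €4,304,160.00 − €1,281,000.00 = €3,023,160.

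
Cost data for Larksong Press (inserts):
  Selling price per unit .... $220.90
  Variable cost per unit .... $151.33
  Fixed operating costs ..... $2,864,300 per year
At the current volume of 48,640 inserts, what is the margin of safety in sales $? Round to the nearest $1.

Unit CM = price − variable cost = $220.90 − $151.33 = $69.57. Break-even units = $2,864,300 ÷ $69.57 = 41,171.48; break-even revenue = 41,171.48 × $220.90 = $9,094,780.37.
Actual sales revenue = 48,640 × $220.90 = $10,744,576.00.
Margin of safety = $10,744,576.00 − $9,094,780.37 = $1,649,796.

$1,649,796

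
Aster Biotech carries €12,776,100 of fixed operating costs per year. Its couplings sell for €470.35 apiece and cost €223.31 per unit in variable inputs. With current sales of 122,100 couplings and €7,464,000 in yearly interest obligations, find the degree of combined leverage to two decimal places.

3.04

Total contribution margin = 122,100 × €247.04 = €30,163,584.00.
Operating income = contribution − fixed costs = €30,163,584.00 − €12,776,100 = €17,387,484.00. Interest = €7,464,000.00.
DOL = €30,163,584.00 ÷ €17,387,484.00 = 1.7348; DFL = €17,387,484.00 ÷ €9,923,484.00 = 1.7522.
Combined leverage = 1.7348 × 1.7522 = 3.0397.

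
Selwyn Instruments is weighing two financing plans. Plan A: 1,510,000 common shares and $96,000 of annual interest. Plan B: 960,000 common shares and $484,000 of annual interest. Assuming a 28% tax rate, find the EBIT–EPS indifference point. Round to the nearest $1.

At indifference, (EBIT − 96,000)(1 − t)/1,510,000 = (EBIT − 484,000)(1 − t)/960,000.
The (1 − t) factor cancels: (EBIT − 96,000) × 960,000 = (EBIT − 484,000) × 1,510,000.
EBIT × (1,510,000 − 960,000) = 484,000 × 1,510,000 − 96,000 × 960,000 = 638,680,000,000, so EBIT = 638,680,000,000 ÷ 550,000 = 1,161,236.36.

$1,161,236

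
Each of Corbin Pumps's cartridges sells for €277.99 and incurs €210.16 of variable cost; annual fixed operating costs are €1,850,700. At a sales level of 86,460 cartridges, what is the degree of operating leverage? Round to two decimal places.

Contribution at this volume is 86,460 × €67.83 = €5,864,581.80.
Subtracting fixed costs: EBIT = €5,864,581.80 − €1,850,700 = €4,013,881.80.
Degree of operating leverage = €5,864,581.80 / €4,013,881.80 = 1.4611.

1.46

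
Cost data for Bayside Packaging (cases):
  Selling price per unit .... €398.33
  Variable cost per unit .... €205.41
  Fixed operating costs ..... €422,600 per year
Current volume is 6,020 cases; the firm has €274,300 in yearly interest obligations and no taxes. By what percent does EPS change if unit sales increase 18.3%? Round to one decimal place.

+45.8%

Total contribution margin = 6,020 × €192.92 = €1,161,378.40.
EBIT = €1,161,378.40 − €422,600 = €738,778.40.
Interest = €274,300.00, so EBIT − I = €464,478.40.
DCL = total CM / (EBIT − I) = €1,161,378.40 / €464,478.40 = 2.5004.
%ΔEPS = DCL × %ΔSales = 2.5004 × +18.3% = +45.8%.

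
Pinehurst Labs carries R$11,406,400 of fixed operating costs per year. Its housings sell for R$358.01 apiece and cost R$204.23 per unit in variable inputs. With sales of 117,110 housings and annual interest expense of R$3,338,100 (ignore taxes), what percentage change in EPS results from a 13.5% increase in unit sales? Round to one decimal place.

+74.5%

Contribution at this volume is 117,110 × R$153.78 = R$18,009,175.80.
Subtracting fixed costs: EBIT = R$18,009,175.80 − R$11,406,400 = R$6,602,775.80.
After interest of R$3,338,100.00, pre-tax earnings = R$3,264,675.80.
Degree of combined leverage = contribution ÷ (EBIT − I) = R$18,009,175.80 ÷ R$3,264,675.80 = 5.5164.
%ΔEPS = DCL × %ΔSales = 5.5164 × +13.5% = +74.5%.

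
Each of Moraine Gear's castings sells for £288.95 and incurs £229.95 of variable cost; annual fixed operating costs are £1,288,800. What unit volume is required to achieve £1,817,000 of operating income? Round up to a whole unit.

Contribution margin per unit = £288.95 − £229.95 = £59.00.
Required volume = (fixed costs + target profit) ÷ CM = (£1,288,800 + £1,817,000) ÷ £59.00 = 52,640.68, so 52,641 castings.

52,641 castings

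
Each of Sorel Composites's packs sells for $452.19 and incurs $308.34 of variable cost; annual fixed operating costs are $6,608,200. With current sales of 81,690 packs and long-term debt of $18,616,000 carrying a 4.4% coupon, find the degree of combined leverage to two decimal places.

Total contribution margin = 81,690 × $143.85 = $11,751,106.50.
EBIT = $11,751,106.50 − $6,608,200 = $5,142,906.50. Interest = $819,104.00.
DOL = $11,751,106.50 ÷ $5,142,906.50 = 2.2849; DFL = $5,142,906.50 ÷ $4,323,802.50 = 1.1894.
Combined leverage = 2.2849 × 1.1894 = 2.7177.

2.72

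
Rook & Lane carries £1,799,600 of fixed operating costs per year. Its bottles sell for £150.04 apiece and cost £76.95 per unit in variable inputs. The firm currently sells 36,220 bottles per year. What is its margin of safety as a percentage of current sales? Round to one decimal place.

Contribution margin per unit = £150.04 − £76.95 = £73.09. Break-even units = £1,799,600 ÷ £73.09 = 24,621.70; break-even revenue = 24,621.70 × £150.04 = £3,694,239.76.
Actual sales revenue = 36,220 × £150.04 = £5,434,448.80.
Margin of safety = (£5,434,448.80 − £3,694,239.76) ÷ £5,434,448.80 = 32.0%.

32.0%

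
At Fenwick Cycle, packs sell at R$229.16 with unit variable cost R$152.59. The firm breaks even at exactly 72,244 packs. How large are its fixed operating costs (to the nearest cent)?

R$5,531,723.08

Unit CM = price − variable cost = R$229.16 − R$152.59 = R$76.57.
Since BE = FC / CM, FC = 72,244 × R$76.57 = R$5,531,723.08.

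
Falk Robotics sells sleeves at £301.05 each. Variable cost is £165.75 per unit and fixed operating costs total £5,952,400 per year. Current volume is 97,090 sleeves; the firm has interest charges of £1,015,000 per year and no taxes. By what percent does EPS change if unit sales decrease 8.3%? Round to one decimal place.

-17.7%

Total contribution margin = 97,090 × £135.30 = £13,136,277.00.
Operating income = contribution − fixed costs = £13,136,277.00 − £5,952,400 = £7,183,877.00.
Interest = £1,015,000.00, so EBIT − I = £6,168,877.00.
Degree of combined leverage = contribution ÷ (EBIT − I) = £13,136,277.00 ÷ £6,168,877.00 = 2.1294.
%ΔEPS = DCL × %ΔSales = 2.1294 × -8.3% = -17.7%.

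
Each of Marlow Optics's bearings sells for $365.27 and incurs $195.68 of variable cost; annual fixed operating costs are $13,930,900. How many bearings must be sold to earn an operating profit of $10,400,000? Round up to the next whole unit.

143,469 bearings

Contribution margin per unit = $365.27 − $195.68 = $169.59.
Required volume = (fixed costs + target profit) ÷ CM = ($13,930,900 + $10,400,000) ÷ $169.59 = 143,468.95, so 143,469 bearings.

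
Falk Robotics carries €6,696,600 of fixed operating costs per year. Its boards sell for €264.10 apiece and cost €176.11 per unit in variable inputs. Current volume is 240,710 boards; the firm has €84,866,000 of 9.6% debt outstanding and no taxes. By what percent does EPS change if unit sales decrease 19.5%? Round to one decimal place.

Total contribution margin = 240,710 × €87.99 = €21,180,072.90.
EBIT = €21,180,072.90 − €6,696,600 = €14,483,472.90.
Interest = €8,147,136.00, so EBIT − I = €6,336,336.90.
DCL = total CM / (EBIT − I) = €21,180,072.90 / €6,336,336.90 = 3.3426.
EPS therefore changes by 3.3426 × (-19.5%) = -65.2%.

-65.2%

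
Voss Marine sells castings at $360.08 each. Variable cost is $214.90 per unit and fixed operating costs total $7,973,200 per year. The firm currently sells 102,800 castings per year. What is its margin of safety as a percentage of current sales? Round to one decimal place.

Contribution margin per unit = $360.08 − $214.90 = $145.18. Break-even units = $7,973,200 ÷ $145.18 = 54,919.41; break-even revenue = 54,919.41 × $360.08 = $19,775,381.29.
Actual sales revenue = 102,800 × $360.08 = $37,016,224.00.
Margin of safety = ($37,016,224.00 − $19,775,381.29) ÷ $37,016,224.00 = 46.6%.

46.6%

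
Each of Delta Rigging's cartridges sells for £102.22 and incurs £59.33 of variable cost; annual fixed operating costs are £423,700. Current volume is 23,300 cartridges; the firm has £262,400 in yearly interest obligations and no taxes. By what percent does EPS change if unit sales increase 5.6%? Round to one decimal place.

At 23,300 units, contribution = 23,300 × £42.89 = £999,337.00.
Subtracting fixed costs: EBIT = £999,337.00 − £423,700 = £575,637.00.
After interest of £262,400.00, pre-tax earnings = £313,237.00.
Degree of combined leverage = contribution ÷ (EBIT − I) = £999,337.00 ÷ £313,237.00 = 3.1904.
%ΔEPS = DCL × %ΔSales = 3.1904 × +5.6% = +17.9%.

+17.9%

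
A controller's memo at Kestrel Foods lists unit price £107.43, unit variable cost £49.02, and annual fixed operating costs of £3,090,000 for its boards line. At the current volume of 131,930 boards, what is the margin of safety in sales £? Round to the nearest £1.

£8,489,989

Unit CM = price − variable cost = £107.43 − £49.02 = £58.41. Break-even units = £3,090,000 ÷ £58.41 = 52,901.90; break-even revenue = 52,901.90 × £107.43 = £5,683,251.16.
Current sales = 131,930 × £107.43 = £14,173,239.90.
Margin of safety = £14,173,239.90 − £5,683,251.16 = £8,489,989.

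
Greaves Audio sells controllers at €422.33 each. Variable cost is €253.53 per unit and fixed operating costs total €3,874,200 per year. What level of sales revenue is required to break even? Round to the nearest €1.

CM per unit = €422.33 − €253.53 = €168.80; CM ratio = €168.80 / €422.33 = 0.3997.
Break-even revenue = fixed costs × price ÷ CM = €3,874,200 × €422.33 ÷ €168.80 = €9,693,074.

€9,693,074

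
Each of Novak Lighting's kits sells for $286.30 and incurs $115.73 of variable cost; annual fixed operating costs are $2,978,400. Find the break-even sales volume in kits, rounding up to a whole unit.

Each unit contributes $286.30 − $115.73 = $170.57.
Units to break even: $2,978,400 ÷ $170.57 = 17,461.45, rounded up to 17,462.

17,462 kits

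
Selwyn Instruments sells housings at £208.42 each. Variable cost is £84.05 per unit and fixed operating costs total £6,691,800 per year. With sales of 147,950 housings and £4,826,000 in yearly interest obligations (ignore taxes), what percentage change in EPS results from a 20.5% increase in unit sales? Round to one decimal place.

Contribution at this volume is 147,950 × £124.37 = £18,400,541.50.
Operating income = contribution − fixed costs = £18,400,541.50 − £6,691,800 = £11,708,741.50.
Interest = £4,826,000.00, so EBIT − I = £6,882,741.50.
DCL = total CM / (EBIT − I) = £18,400,541.50 / £6,882,741.50 = 2.6734.
%ΔEPS = DCL × %ΔSales = 2.6734 × +20.5% = +54.8%.

+54.8%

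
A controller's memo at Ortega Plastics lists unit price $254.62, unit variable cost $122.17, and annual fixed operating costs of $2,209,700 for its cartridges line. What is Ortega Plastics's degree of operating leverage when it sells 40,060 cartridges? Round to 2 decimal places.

1.71

At 40,060 units, contribution = 40,060 × $132.45 = $5,305,947.00.
EBIT = $5,305,947.00 − $2,209,700 = $3,096,247.00.
So DOL = total CM / EBIT = $5,305,947.00 / $3,096,247.00 = 1.7137.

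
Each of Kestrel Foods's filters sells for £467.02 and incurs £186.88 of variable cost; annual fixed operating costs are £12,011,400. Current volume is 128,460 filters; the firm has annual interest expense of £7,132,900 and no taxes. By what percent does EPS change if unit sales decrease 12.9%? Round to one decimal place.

-27.6%

At 128,460 units, contribution = 128,460 × £280.14 = £35,986,784.40.
Subtracting fixed costs: EBIT = £35,986,784.40 − £12,011,400 = £23,975,384.40.
After interest of £7,132,900.00, pre-tax earnings = £16,842,484.40.
DCL = total CM / (EBIT − I) = £35,986,784.40 / £16,842,484.40 = 2.1367.
EPS therefore changes by 2.1367 × (-12.9%) = -27.6%.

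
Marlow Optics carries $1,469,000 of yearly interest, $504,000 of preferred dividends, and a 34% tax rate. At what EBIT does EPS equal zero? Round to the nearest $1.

$2,232,636

Preferred dividends are paid after tax, so their pre-tax equivalent is $504,000 ÷ (1 − 0.34) = $763,636.36.
EPS = 0 when EBIT covers interest plus the pre-tax preferred burden: $1,469,000 + $763,636.36 = $2,232,636.36.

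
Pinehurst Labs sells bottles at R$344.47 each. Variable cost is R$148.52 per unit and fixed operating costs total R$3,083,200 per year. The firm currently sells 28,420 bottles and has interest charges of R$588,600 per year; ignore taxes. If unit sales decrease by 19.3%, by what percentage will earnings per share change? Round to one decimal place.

-56.7%

Total contribution margin = 28,420 × R$195.95 = R$5,568,899.00.
EBIT = R$5,568,899.00 − R$3,083,200 = R$2,485,699.00.
After interest of R$588,600.00, pre-tax earnings = R$1,897,099.00.
DCL = total CM / (EBIT − I) = R$5,568,899.00 / R$1,897,099.00 = 2.9355.
%ΔEPS = DCL × %ΔSales = 2.9355 × -19.3% = -56.7%.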